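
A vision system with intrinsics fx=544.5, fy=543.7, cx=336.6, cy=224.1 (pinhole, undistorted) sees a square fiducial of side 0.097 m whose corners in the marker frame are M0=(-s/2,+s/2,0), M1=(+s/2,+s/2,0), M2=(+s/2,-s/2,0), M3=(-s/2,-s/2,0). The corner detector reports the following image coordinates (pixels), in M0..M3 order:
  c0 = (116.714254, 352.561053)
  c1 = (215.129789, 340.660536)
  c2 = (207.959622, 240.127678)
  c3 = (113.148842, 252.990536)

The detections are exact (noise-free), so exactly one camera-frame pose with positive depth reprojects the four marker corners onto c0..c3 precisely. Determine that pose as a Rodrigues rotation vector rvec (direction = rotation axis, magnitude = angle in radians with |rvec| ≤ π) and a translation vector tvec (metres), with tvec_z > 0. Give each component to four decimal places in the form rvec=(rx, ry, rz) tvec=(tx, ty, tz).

Intrinsics K: fx=544.5, fy=543.7, cx=336.6, cy=224.1
Marker side s = 0.097 m; corners in marker frame (Z=0):
  M0 = (-0.0485, +0.0485, 0)
  M1 = (+0.0485, +0.0485, 0)
  M2 = (+0.0485, -0.0485, 0)
  M3 = (-0.0485, -0.0485, 0)
Detected image corners:
  c0 = (116.714254, 352.561053) px
  c1 = (215.129789, 340.660536) px
  c2 = (207.959622, 240.127678) px
  c3 = (113.148842, 252.990536) px
Planar DLT: solve 8×8 A·h = b for H (H[2,2]=1):
  H  [+971.87920 -6.26120 +162.84762]
  H  [-170.96671 +919.74553 +295.71510]
  H  [-0.14576 -0.37655 +1.00000]
B = K⁻¹H; ‖b₁‖=1.897789, ‖b₂‖=1.897789; λ = 2/(‖b₁‖+‖b₂‖) = 0.526929, sign → tz>0 ⇒ λ=+0.526929
r₁ = λ·B[:,0] = (+0.98800,-0.13404,-0.07680); r₂ = λ·B[:,1] = (+0.11660,+0.97316,-0.19842)
r₃ = r₁×r₂ = (+0.10134,+0.18708,+0.97710); SVD([r₁ r₂ r₃]) → R = UVᵀ:
  R  [+0.98800 +0.11660 +0.10134]
  R  [-0.13404 +0.97316 +0.18708]
  R  [-0.07680 -0.19842 +0.97710]
t = (-0.16815, +0.06941, +0.52693) m
tr R = 2.938257; θ = arccos((tr R − 1)/2) = 0.249125 rad = 14.274°
axis k = ((R−Rᵀ)₃₂, (R−Rᵀ)₁₃, (R−Rᵀ)₂₁) / (2 sinθ) = (-0.781762, +0.361261, -0.508271)
rvec = θ·k = (-0.194757, +0.089999, -0.126623)

rvec=(-0.1948, 0.0900, -0.1266) tvec=(-0.1681, 0.0694, 0.5269)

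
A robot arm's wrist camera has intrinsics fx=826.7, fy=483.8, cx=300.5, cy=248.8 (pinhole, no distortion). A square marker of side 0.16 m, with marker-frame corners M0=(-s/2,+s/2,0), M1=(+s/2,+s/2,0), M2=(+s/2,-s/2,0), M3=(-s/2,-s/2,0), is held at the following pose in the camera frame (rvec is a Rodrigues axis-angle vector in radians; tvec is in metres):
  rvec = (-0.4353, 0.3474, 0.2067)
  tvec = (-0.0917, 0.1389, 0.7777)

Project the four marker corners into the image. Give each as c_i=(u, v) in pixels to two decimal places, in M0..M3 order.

Intrinsics K: fx=826.7, fy=483.8, cx=300.5, cy=248.8
Marker side s = 0.16 m; corners in marker frame (Z=0):
  M0 = (-0.0800, +0.0800, 0)
  M1 = (+0.0800, +0.0800, 0)
  M2 = (+0.0800, -0.0800, 0)
  M3 = (-0.0800, -0.0800, 0)
rvec = (-0.4353, 0.3474, 0.2067), |rvec| = θ = 0.59405 rad = 34.037°
Rodrigues: sinθ=0.55972, 1−cosθ=0.17132; R = I + sinθ·[k]× + (1−cosθ)·[k]×²:
    [+0.92067 -0.26817 +0.28364]
    [+0.12134 +0.88727 +0.44501]
    [-0.37101 -0.37528 +0.84942]
t = (-0.0917, 0.1389, 0.7777) m
M0: Pc = R·M0+t = (-0.18681, +0.20017, +0.77736); u = 826.7·(-0.18681)/0.77736 + 300.5 = 101.8355, v = 483.8·(+0.20017)/0.77736 + 248.8 = 373.3814
M1: Pc = R·M1+t = (-0.03950, +0.21959, +0.71800); u = 826.7·(-0.03950)/0.71800 + 300.5 = 255.0197, v = 483.8·(+0.21959)/0.71800 + 248.8 = 396.7632
M2: Pc = R·M2+t = (+0.00341, +0.07763, +0.77804); u = 826.7·(+0.00341)/0.77804 + 300.5 = 304.1201, v = 483.8·(+0.07763)/0.77804 + 248.8 = 297.0690
M3: Pc = R·M3+t = (-0.14390, +0.05821, +0.83740); u = 826.7·(-0.14390)/0.83740 + 300.5 = 158.4393, v = 483.8·(+0.05821)/0.83740 + 248.8 = 282.4308

c0=(101.84, 373.38) c1=(255.02, 396.76) c2=(304.12, 297.07) c3=(158.44, 282.43)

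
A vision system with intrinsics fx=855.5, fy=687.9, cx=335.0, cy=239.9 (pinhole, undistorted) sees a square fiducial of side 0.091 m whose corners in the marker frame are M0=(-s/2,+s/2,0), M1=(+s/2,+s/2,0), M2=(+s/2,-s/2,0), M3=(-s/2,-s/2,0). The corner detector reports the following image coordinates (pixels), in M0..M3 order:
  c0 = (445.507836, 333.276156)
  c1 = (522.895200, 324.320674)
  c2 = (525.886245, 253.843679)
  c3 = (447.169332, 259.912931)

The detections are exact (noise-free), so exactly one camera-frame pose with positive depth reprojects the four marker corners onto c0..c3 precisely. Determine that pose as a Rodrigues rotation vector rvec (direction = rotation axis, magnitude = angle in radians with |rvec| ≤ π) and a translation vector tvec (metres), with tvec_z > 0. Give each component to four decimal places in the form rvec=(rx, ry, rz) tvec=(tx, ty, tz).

Intrinsics K: fx=855.5, fy=687.9, cx=335.0, cy=239.9
Marker side s = 0.091 m; corners in marker frame (Z=0):
  M0 = (-0.0455, +0.0455, 0)
  M1 = (+0.0455, +0.0455, 0)
  M2 = (+0.0455, -0.0455, 0)
  M3 = (-0.0455, -0.0455, 0)
Detected image corners:
  c0 = (445.507836, 333.276156) px
  c1 = (522.895200, 324.320674) px
  c2 = (525.886245, 253.843679) px
  c3 = (447.169332, 259.912931) px
Planar DLT: solve 8×8 A·h = b for H (H[2,2]=1):
  H  [+1081.88335 +71.82059 +486.17437]
  H  [+52.59034 +848.84553 +293.08821]
  H  [+0.46199 +0.20096 +1.00000]
B = K⁻¹H; ‖b₁‖=1.181117, ‖b₂‖=1.181117; λ = 2/(‖b₁‖+‖b₂‖) = 0.846656, sign → tz>0 ⇒ λ=+0.846656
r₁ = λ·B[:,0] = (+0.91753,-0.07168,+0.39115); r₂ = λ·B[:,1] = (+0.00445,+0.98541,+0.17014)
r₃ = r₁×r₂ = (-0.39764,-0.15437,+0.90446); SVD([r₁ r₂ r₃]) → R = UVᵀ:
  R  [+0.91753 +0.00445 -0.39764]
  R  [-0.07168 +0.98541 -0.15437]
  R  [+0.39115 +0.17014 +0.90446]
t = (+0.14961, +0.06546, +0.84666) m
tr R = 2.807406; θ = arccos((tr R − 1)/2) = 0.442456 rad = 25.351°
axis k = ((R−Rᵀ)₃₂, (R−Rᵀ)₁₃, (R−Rᵀ)₂₁) / (2 sinθ) = (+0.378959, -0.921133, -0.088911)
rvec = θ·k = (+0.167673, -0.407561, -0.039339)

rvec=(0.1677, -0.4076, -0.0393) tvec=(0.1496, 0.0655, 0.8467)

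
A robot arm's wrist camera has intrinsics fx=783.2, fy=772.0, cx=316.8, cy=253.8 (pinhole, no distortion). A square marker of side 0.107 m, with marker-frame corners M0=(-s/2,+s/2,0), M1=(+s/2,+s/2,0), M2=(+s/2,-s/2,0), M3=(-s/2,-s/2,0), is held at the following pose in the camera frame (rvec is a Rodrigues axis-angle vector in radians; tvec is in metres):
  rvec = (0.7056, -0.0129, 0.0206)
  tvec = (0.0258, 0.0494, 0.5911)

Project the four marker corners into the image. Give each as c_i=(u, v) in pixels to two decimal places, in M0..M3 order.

Intrinsics K: fx=783.2, fy=772.0, cx=316.8, cy=253.8
Marker side s = 0.107 m; corners in marker frame (Z=0):
  M0 = (-0.0535, +0.0535, 0)
  M1 = (+0.0535, +0.0535, 0)
  M2 = (+0.0535, -0.0535, 0)
  M3 = (-0.0535, -0.0535, 0)
rvec = (0.7056, -0.0129, 0.0206), |rvec| = θ = 0.70602 rad = 40.452°
Rodrigues: sinθ=0.64881, 1−cosθ=0.23905; R = I + sinθ·[k]× + (1−cosθ)·[k]×²:
    [+0.99972 -0.02330 -0.00488]
    [+0.01457 +0.76103 -0.64855]
    [+0.01883 +0.64830 +0.76115]
t = (0.0258, 0.0494, 0.5911) m
M0: Pc = R·M0+t = (-0.02893, +0.08934, +0.62478); u = 783.2·(-0.02893)/0.62478 + 316.8 = 280.5328, v = 772.0·(+0.08934)/0.62478 + 253.8 = 364.1871
M1: Pc = R·M1+t = (+0.07804, +0.09089, +0.62679); u = 783.2·(+0.07804)/0.62679 + 316.8 = 414.3122, v = 772.0·(+0.09089)/0.62679 + 253.8 = 365.7520
M2: Pc = R·M2+t = (+0.08053, +0.00946, +0.55742); u = 783.2·(+0.08053)/0.55742 + 316.8 = 429.9492, v = 772.0·(+0.00946)/0.55742 + 253.8 = 266.9073
M3: Pc = R·M3+t = (-0.02644, +0.00791, +0.55541); u = 783.2·(-0.02644)/0.55541 + 316.8 = 279.5182, v = 772.0·(+0.00791)/0.55541 + 253.8 = 264.7885

c0=(280.53, 364.19) c1=(414.31, 365.75) c2=(429.95, 266.91) c3=(279.52, 264.79)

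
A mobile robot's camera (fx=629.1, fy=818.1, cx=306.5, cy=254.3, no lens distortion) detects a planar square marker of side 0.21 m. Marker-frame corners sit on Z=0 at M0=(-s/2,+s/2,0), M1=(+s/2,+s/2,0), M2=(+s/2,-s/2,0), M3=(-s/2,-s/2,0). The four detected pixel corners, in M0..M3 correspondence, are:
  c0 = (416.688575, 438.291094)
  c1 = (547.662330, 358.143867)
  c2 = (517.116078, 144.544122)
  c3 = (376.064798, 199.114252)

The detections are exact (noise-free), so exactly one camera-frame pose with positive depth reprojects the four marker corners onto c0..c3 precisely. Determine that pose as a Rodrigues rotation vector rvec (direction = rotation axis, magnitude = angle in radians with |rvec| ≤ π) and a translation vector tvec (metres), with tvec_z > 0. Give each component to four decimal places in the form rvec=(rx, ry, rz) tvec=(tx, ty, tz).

rvec=(0.0874, -0.4689, -0.2634) tvec=(0.1883, 0.0276, 0.7289)

Intrinsics K: fx=629.1, fy=818.1, cx=306.5, cy=254.3
Marker side s = 0.21 m; corners in marker frame (Z=0):
  M0 = (-0.1050, +0.1050, 0)
  M1 = (+0.1050, +0.1050, 0)
  M2 = (+0.1050, -0.1050, 0)
  M3 = (-0.1050, -0.1050, 0)
Detected image corners:
  c0 = (416.688575, 438.291094) px
  c1 = (547.662330, 358.143867) px
  c2 = (517.116078, 144.544122) px
  c3 = (376.064798, 199.114252) px
Planar DLT: solve 8×8 A·h = b for H (H[2,2]=1):
  H  [+924.20365 +259.31705 +469.01017]
  H  [-151.98729 +1130.30352 +285.25224]
  H  [+0.59654 +0.19675 +1.00000]
B = K⁻¹H; ‖b₁‖=1.372008, ‖b₂‖=1.372008; λ = 2/(‖b₁‖+‖b₂‖) = 0.728859, sign → tz>0 ⇒ λ=+0.728859
r₁ = λ·B[:,0] = (+0.85893,-0.27056,+0.43479); r₂ = λ·B[:,1] = (+0.23057,+0.96243,+0.14340)
r₃ = r₁×r₂ = (-0.45725,-0.02292,+0.88904); SVD([r₁ r₂ r₃]) → R = UVᵀ:
  R  [+0.85893 +0.23057 -0.45725]
  R  [-0.27056 +0.96243 -0.02292]
  R  [+0.43479 +0.14340 +0.88904]
t = (+0.18828, +0.02758, +0.72886) m
tr R = 2.710398; θ = arccos((tr R − 1)/2) = 0.544862 rad = 31.218°
axis k = ((R−Rᵀ)₃₂, (R−Rᵀ)₁₃, (R−Rᵀ)₂₁) / (2 sinθ) = (+0.160454, -0.860548, -0.483437)
rvec = θ·k = (+0.087425, -0.468880, -0.263406)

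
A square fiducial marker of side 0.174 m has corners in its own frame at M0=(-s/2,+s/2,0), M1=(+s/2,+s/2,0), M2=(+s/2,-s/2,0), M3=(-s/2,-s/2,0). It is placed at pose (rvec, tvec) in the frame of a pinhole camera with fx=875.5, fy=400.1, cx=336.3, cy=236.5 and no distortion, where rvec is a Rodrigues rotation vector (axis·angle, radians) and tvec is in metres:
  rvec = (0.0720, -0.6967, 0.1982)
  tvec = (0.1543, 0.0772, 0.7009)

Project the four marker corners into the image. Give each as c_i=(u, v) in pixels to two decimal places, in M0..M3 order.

c0=(433.08, 328.74) c1=(569.52, 329.55) c2=(610.79, 239.53) c3=(481.53, 223.09)

Intrinsics K: fx=875.5, fy=400.1, cx=336.3, cy=236.5
Marker side s = 0.174 m; corners in marker frame (Z=0):
  M0 = (-0.0870, +0.0870, 0)
  M1 = (+0.0870, +0.0870, 0)
  M2 = (+0.0870, -0.0870, 0)
  M3 = (-0.0870, -0.0870, 0)
rvec = (0.0720, -0.6967, 0.1982), |rvec| = θ = 0.72791 rad = 41.706°
Rodrigues: sinθ=0.66531, 1−cosθ=0.25344; R = I + sinθ·[k]× + (1−cosθ)·[k]×²:
    [+0.74904 -0.20515 -0.62996]
    [+0.15716 +0.97873 -0.13186]
    [+0.64361 -0.00024 +0.76535]
t = (0.1543, 0.0772, 0.7009) m
M0: Pc = R·M0+t = (+0.07129, +0.14868, +0.64489); u = 875.5·(+0.07129)/0.64489 + 336.3 = 433.0774, v = 400.1·(+0.14868)/0.64489 + 236.5 = 328.7420
M1: Pc = R·M1+t = (+0.20162, +0.17602, +0.75687); u = 875.5·(+0.20162)/0.75687 + 336.3 = 569.5192, v = 400.1·(+0.17602)/0.75687 + 236.5 = 329.5495
M2: Pc = R·M2+t = (+0.23731, +0.00572, +0.75691); u = 875.5·(+0.23731)/0.75691 + 336.3 = 610.7945, v = 400.1·(+0.00572)/0.75691 + 236.5 = 239.5254
M3: Pc = R·M3+t = (+0.10698, -0.02162, +0.64493); u = 875.5·(+0.10698)/0.64493 + 336.3 = 481.5288, v = 400.1·(-0.02162)/0.64493 + 236.5 = 223.0857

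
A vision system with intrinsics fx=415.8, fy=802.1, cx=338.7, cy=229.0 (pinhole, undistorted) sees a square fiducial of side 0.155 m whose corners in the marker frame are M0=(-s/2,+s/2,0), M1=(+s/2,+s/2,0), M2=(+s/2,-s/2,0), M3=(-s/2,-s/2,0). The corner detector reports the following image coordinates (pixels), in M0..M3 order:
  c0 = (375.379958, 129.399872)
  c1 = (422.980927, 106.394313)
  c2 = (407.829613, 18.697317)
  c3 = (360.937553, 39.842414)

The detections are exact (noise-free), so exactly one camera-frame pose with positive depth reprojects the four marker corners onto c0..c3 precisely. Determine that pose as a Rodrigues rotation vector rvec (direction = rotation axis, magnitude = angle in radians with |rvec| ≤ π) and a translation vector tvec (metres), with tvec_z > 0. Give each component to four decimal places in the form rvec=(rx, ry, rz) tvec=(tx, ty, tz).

Intrinsics K: fx=415.8, fy=802.1, cx=338.7, cy=229.0
Marker side s = 0.155 m; corners in marker frame (Z=0):
  M0 = (-0.0775, +0.0775, 0)
  M1 = (+0.0775, +0.0775, 0)
  M2 = (+0.0775, -0.0775, 0)
  M3 = (-0.0775, -0.0775, 0)
Detected image corners:
  c0 = (375.379958, 129.399872) px
  c1 = (422.980927, 106.394313) px
  c2 = (407.829613, 18.697317) px
  c3 = (360.937553, 39.842414) px
Planar DLT: solve 8×8 A·h = b for H (H[2,2]=1):
  H  [+345.25068 +44.88562 +391.89702]
  H  [-134.76281 +562.23767 +73.05162]
  H  [+0.10326 -0.12914 +1.00000]
B = K⁻¹H; ‖b₁‖=0.778781, ‖b₂‖=0.778781; λ = 2/(‖b₁‖+‖b₂‖) = 1.284058, sign → tz>0 ⇒ λ=+1.284058
r₁ = λ·B[:,0] = (+0.95818,-0.25359,+0.13260); r₂ = λ·B[:,1] = (+0.27369,+0.94741,-0.16583)
r₃ = r₁×r₂ = (-0.08357,+0.19518,+0.97720); SVD([r₁ r₂ r₃]) → R = UVᵀ:
  R  [+0.95818 +0.27369 -0.08357]
  R  [-0.25359 +0.94741 +0.19518]
  R  [+0.13260 -0.16583 +0.97720]
t = (+0.16428, -0.24965, +1.28406) m
tr R = 2.882792; θ = arccos((tr R − 1)/2) = 0.344050 rad = 19.713°
axis k = ((R−Rᵀ)₃₂, (R−Rᵀ)₁₃, (R−Rᵀ)₂₁) / (2 sinθ) = (-0.535147, -0.320439, -0.781624)
rvec = θ·k = (-0.184117, -0.110247, -0.268918)

rvec=(-0.1841, -0.1102, -0.2689) tvec=(0.1643, -0.2497, 1.2841)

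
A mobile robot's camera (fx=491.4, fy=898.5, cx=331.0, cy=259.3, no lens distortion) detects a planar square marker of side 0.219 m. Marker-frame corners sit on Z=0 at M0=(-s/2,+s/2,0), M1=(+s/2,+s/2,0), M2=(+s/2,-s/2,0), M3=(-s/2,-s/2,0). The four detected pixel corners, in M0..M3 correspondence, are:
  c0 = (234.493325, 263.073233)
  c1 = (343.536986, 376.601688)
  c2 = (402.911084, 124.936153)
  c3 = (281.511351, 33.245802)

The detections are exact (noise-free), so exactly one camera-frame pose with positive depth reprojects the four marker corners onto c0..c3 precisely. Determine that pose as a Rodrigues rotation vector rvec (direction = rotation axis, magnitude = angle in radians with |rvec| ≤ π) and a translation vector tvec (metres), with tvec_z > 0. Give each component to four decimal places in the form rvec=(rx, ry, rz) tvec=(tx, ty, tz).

Intrinsics K: fx=491.4, fy=898.5, cx=331.0, cy=259.3
Marker side s = 0.219 m; corners in marker frame (Z=0):
  M0 = (-0.1095, +0.1095, 0)
  M1 = (+0.1095, +0.1095, 0)
  M2 = (+0.1095, -0.1095, 0)
  M3 = (-0.1095, -0.1095, 0)
Detected image corners:
  c0 = (234.493325, 263.073233) px
  c1 = (343.536986, 376.601688) px
  c2 = (402.911084, 124.936153) px
  c3 = (281.511351, 33.245802) px
Planar DLT: solve 8×8 A·h = b for H (H[2,2]=1):
  H  [+361.08424 -162.59260 +311.60348]
  H  [+366.07939 +1146.19751 +199.82710]
  H  [-0.52048 +0.24937 +1.00000]
B = K⁻¹H; ‖b₁‖=1.326634, ‖b₂‖=1.326634; λ = 2/(‖b₁‖+‖b₂‖) = 0.753787, sign → tz>0 ⇒ λ=+0.753787
r₁ = λ·B[:,0] = (+0.81816,+0.42034,-0.39233); r₂ = λ·B[:,1] = (-0.37602,+0.90734,+0.18797)
r₃ = r₁×r₂ = (+0.43499,-0.00626,+0.90041); SVD([r₁ r₂ r₃]) → R = UVᵀ:
  R  [+0.81816 -0.37602 +0.43499]
  R  [+0.42034 +0.90734 -0.00626]
  R  [-0.39233 +0.18797 +0.90041]
t = (-0.02975, -0.04989, +0.75379) m
tr R = 2.625914; θ = arccos((tr R − 1)/2) = 0.621584 rad = 35.614°
axis k = ((R−Rᵀ)₃₂, (R−Rᵀ)₁₃, (R−Rᵀ)₂₁) / (2 sinθ) = (+0.166774, +0.710369, +0.683785)
rvec = θ·k = (+0.103664, +0.441554, +0.425030)

rvec=(0.1037, 0.4416, 0.4250) tvec=(-0.0298, -0.0499, 0.7538)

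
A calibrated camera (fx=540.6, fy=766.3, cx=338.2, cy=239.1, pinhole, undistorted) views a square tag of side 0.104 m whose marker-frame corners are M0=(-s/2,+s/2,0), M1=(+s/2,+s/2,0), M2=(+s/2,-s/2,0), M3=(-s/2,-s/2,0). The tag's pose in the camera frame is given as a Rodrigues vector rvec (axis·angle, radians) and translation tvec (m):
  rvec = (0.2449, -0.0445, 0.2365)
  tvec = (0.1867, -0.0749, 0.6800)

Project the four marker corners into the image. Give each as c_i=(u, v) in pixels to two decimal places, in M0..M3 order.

c0=(435.45, 197.18) c1=(512.87, 223.57) c2=(539.09, 111.14) c3=(459.12, 82.51)

Intrinsics K: fx=540.6, fy=766.3, cx=338.2, cy=239.1
Marker side s = 0.104 m; corners in marker frame (Z=0):
  M0 = (-0.0520, +0.0520, 0)
  M1 = (+0.0520, +0.0520, 0)
  M2 = (+0.0520, -0.0520, 0)
  M3 = (-0.0520, -0.0520, 0)
rvec = (0.2449, -0.0445, 0.2365), |rvec| = θ = 0.34335 rad = 19.672°
Rodrigues: sinθ=0.33664, 1−cosθ=0.05837; R = I + sinθ·[k]× + (1−cosθ)·[k]×²:
    [+0.97133 -0.23728 -0.01495]
    [+0.22648 +0.94261 -0.24533]
    [+0.07231 +0.23491 +0.96933]
t = (0.1867, -0.0749, 0.6800) m
M0: Pc = R·M0+t = (+0.12385, -0.03766, +0.68846); u = 540.6·(+0.12385)/0.68846 + 338.2 = 435.4536, v = 766.3·(-0.03766)/0.68846 + 239.1 = 197.1802
M1: Pc = R·M1+t = (+0.22487, -0.01411, +0.69598); u = 540.6·(+0.22487)/0.69598 + 338.2 = 512.8687, v = 766.3·(-0.01411)/0.69598 + 239.1 = 223.5677
M2: Pc = R·M2+t = (+0.24955, -0.11214, +0.67154); u = 540.6·(+0.24955)/0.67154 + 338.2 = 539.0880, v = 766.3·(-0.11214)/0.67154 + 239.1 = 111.1385
M3: Pc = R·M3+t = (+0.14853, -0.13569, +0.66402); u = 540.6·(+0.14853)/0.66402 + 338.2 = 459.1216, v = 766.3·(-0.13569)/0.66402 + 239.1 = 82.5071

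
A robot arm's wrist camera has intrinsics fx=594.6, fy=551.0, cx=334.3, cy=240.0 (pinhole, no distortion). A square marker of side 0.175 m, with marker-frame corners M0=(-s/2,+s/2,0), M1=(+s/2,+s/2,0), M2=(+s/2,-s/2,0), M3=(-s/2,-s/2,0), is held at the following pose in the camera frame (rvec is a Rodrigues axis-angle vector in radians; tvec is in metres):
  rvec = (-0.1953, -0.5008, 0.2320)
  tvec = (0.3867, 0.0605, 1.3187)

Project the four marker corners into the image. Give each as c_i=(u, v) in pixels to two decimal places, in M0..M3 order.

c0=(474.73, 292.89) c1=(532.75, 308.99) c2=(539.62, 240.09) c3=(483.90, 220.34)

Intrinsics K: fx=594.6, fy=551.0, cx=334.3, cy=240.0
Marker side s = 0.175 m; corners in marker frame (Z=0):
  M0 = (-0.0875, +0.0875, 0)
  M1 = (+0.0875, +0.0875, 0)
  M2 = (+0.0875, -0.0875, 0)
  M3 = (-0.0875, -0.0875, 0)
rvec = (-0.1953, -0.5008, 0.2320), |rvec| = θ = 0.58546 rad = 33.545°
Rodrigues: sinθ=0.55259, 1−cosθ=0.16654; R = I + sinθ·[k]× + (1−cosθ)·[k]×²:
    [+0.85199 -0.17145 -0.49469]
    [+0.26649 +0.95532 +0.12788]
    [+0.45066 -0.24078 +0.85961]
t = (0.3867, 0.0605, 1.3187) m
M0: Pc = R·M0+t = (+0.29715, +0.12077, +1.25820); u = 594.6·(+0.29715)/1.25820 + 334.3 = 474.7269, v = 551.0·(+0.12077)/1.25820 + 240.0 = 292.8894
M1: Pc = R·M1+t = (+0.44625, +0.16741, +1.33706); u = 594.6·(+0.44625)/1.33706 + 334.3 = 532.7486, v = 551.0·(+0.16741)/1.33706 + 240.0 = 308.9884
M2: Pc = R·M2+t = (+0.47625, +0.00023, +1.37920); u = 594.6·(+0.47625)/1.37920 + 334.3 = 539.6208, v = 551.0·(+0.00023)/1.37920 + 240.0 = 240.0911
M3: Pc = R·M3+t = (+0.32715, -0.04641, +1.30034); u = 594.6·(+0.32715)/1.30034 + 334.3 = 483.8960, v = 551.0·(-0.04641)/1.30034 + 240.0 = 220.3351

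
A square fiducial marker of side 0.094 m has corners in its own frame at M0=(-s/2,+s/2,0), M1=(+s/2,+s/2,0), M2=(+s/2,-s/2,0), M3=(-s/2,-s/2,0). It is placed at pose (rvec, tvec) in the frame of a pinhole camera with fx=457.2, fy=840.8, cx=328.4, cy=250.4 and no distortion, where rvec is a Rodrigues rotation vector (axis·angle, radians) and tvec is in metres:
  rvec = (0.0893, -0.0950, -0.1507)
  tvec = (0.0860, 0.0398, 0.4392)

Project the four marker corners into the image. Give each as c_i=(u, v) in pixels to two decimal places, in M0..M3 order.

Intrinsics K: fx=457.2, fy=840.8, cx=328.4, cy=250.4
Marker side s = 0.094 m; corners in marker frame (Z=0):
  M0 = (-0.0470, +0.0470, 0)
  M1 = (+0.0470, +0.0470, 0)
  M2 = (+0.0470, -0.0470, 0)
  M3 = (-0.0470, -0.0470, 0)
rvec = (0.0893, -0.0950, -0.1507), |rvec| = θ = 0.19927 rad = 11.418°
Rodrigues: sinθ=0.19796, 1−cosθ=0.01979; R = I + sinθ·[k]× + (1−cosθ)·[k]×²:
    [+0.98418 +0.14548 -0.10108]
    [-0.15393 +0.98471 -0.08158]
    [+0.08767 +0.09584 +0.99153]
t = (0.0860, 0.0398, 0.4392) m
M0: Pc = R·M0+t = (+0.04658, +0.09332, +0.43958); u = 457.2·(+0.04658)/0.43958 + 328.4 = 376.8474, v = 840.8·(+0.09332)/0.43958 + 250.4 = 428.8872
M1: Pc = R·M1+t = (+0.13909, +0.07885, +0.44783); u = 457.2·(+0.13909)/0.44783 + 328.4 = 470.4060, v = 840.8·(+0.07885)/0.44783 + 250.4 = 398.4357
M2: Pc = R·M2+t = (+0.12542, -0.01372, +0.43882); u = 457.2·(+0.12542)/0.43882 + 328.4 = 459.0738, v = 840.8·(-0.01372)/0.43882 + 250.4 = 224.1190
M3: Pc = R·M3+t = (+0.03291, +0.00075, +0.43057); u = 457.2·(+0.03291)/0.43057 + 328.4 = 363.3407, v = 840.8·(+0.00075)/0.43057 + 250.4 = 251.8715

c0=(376.85, 428.89) c1=(470.41, 398.44) c2=(459.07, 224.12) c3=(363.34, 251.87)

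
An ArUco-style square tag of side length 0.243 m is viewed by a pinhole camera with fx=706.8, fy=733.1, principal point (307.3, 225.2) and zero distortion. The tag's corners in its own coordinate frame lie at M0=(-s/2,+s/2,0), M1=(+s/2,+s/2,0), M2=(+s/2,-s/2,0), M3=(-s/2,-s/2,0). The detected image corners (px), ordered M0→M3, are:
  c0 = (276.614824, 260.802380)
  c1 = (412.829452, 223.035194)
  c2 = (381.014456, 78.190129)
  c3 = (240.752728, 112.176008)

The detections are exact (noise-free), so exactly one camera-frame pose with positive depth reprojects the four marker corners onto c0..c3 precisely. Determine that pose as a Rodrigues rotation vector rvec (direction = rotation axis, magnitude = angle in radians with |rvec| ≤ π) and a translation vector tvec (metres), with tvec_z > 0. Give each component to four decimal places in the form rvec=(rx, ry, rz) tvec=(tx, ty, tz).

rvec=(0.0867, -0.1645, -0.2469) tvec=(0.0364, -0.0906, 1.1829)

Intrinsics K: fx=706.8, fy=733.1, cx=307.3, cy=225.2
Marker side s = 0.243 m; corners in marker frame (Z=0):
  M0 = (-0.1215, +0.1215, 0)
  M1 = (+0.1215, +0.1215, 0)
  M2 = (+0.1215, -0.1215, 0)
  M3 = (-0.1215, -0.1215, 0)
Detected image corners:
  c0 = (276.614824, 260.802380) px
  c1 = (412.829452, 223.035194) px
  c2 = (381.014456, 78.190129) px
  c3 = (240.752728, 112.176008) px
Planar DLT: solve 8×8 A·h = b for H (H[2,2]=1):
  H  [+610.70148 +168.35813 +329.05990]
  H  [-126.17475 +618.76159 +169.06726]
  H  [+0.12785 +0.08918 +1.00000]
B = K⁻¹H; ‖b₁‖=0.845353, ‖b₂‖=0.845353; λ = 2/(‖b₁‖+‖b₂‖) = 1.182938, sign → tz>0 ⇒ λ=+1.182938
r₁ = λ·B[:,0] = (+0.95635,-0.25006,+0.15124); r₂ = λ·B[:,1] = (+0.23591,+0.96603,+0.10550)
r₃ = r₁×r₂ = (-0.17248,-0.06521,+0.98285); SVD([r₁ r₂ r₃]) → R = UVᵀ:
  R  [+0.95635 +0.23591 -0.17248]
  R  [-0.25006 +0.96603 -0.06521]
  R  [+0.15124 +0.10550 +0.98285]
t = (+0.03642, -0.09058, +1.18294) m
tr R = 2.905230; θ = arccos((tr R − 1)/2) = 0.309076 rad = 17.709°
axis k = ((R−Rᵀ)₃₂, (R−Rᵀ)₁₃, (R−Rᵀ)₂₁) / (2 sinθ) = (+0.280608, -0.532130, -0.798809)
rvec = θ·k = (+0.086729, -0.164469, -0.246893)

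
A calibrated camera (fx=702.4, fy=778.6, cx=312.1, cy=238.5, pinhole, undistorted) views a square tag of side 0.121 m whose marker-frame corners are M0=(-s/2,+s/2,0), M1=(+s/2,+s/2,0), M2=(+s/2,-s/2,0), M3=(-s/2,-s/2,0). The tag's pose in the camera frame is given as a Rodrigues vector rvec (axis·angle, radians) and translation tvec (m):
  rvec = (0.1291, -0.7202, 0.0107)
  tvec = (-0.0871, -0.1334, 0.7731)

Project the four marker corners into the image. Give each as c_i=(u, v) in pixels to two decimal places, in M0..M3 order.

Intrinsics K: fx=702.4, fy=778.6, cx=312.1, cy=238.5
Marker side s = 0.121 m; corners in marker frame (Z=0):
  M0 = (-0.0605, +0.0605, 0)
  M1 = (+0.0605, +0.0605, 0)
  M2 = (+0.0605, -0.0605, 0)
  M3 = (-0.0605, -0.0605, 0)
rvec = (0.1291, -0.7202, 0.0107), |rvec| = θ = 0.73176 rad = 41.927°
Rodrigues: sinθ=0.66818, 1−cosθ=0.25600; R = I + sinθ·[k]× + (1−cosθ)·[k]×²:
    [+0.75197 -0.05422 -0.65696]
    [-0.03468 +0.99198 -0.12157]
    [+0.65829 +0.11420 +0.74406]
t = (-0.0871, -0.1334, 0.7731) m
M0: Pc = R·M0+t = (-0.13587, -0.07129, +0.74018); u = 702.4·(-0.13587)/0.74018 + 312.1 = 183.1612, v = 778.6·(-0.07129)/0.74018 + 238.5 = 163.5128
M1: Pc = R·M1+t = (-0.04489, -0.07548, +0.81984); u = 702.4·(-0.04489)/0.81984 + 312.1 = 273.6434, v = 778.6·(-0.07548)/0.81984 + 238.5 = 166.8130
M2: Pc = R·M2+t = (-0.03833, -0.19551, +0.80602); u = 702.4·(-0.03833)/0.80602 + 312.1 = 278.7015, v = 778.6·(-0.19551)/0.80602 + 238.5 = 49.6377
M3: Pc = R·M3+t = (-0.12931, -0.19132, +0.72636); u = 702.4·(-0.12931)/0.72636 + 312.1 = 187.0527, v = 778.6·(-0.19132)/0.72636 + 238.5 = 33.4254

c0=(183.16, 163.51) c1=(273.64, 166.81) c2=(278.70, 49.64) c3=(187.05, 33.43)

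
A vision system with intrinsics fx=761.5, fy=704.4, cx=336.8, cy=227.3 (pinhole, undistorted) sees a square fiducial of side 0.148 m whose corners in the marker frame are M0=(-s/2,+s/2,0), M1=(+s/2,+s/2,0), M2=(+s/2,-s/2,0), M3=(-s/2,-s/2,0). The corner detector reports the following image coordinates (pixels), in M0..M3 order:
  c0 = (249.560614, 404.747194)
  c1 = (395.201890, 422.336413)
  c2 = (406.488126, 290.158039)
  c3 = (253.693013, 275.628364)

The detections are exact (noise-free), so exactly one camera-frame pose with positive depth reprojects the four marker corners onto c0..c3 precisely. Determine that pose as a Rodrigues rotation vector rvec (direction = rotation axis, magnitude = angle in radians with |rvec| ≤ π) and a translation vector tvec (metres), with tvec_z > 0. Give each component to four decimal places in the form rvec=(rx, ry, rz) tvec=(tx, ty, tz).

rvec=(0.2306, 0.1567, 0.0727) tvec=(-0.0115, 0.1290, 0.7430)

Intrinsics K: fx=761.5, fy=704.4, cx=336.8, cy=227.3
Marker side s = 0.148 m; corners in marker frame (Z=0):
  M0 = (-0.0740, +0.0740, 0)
  M1 = (+0.0740, +0.0740, 0)
  M2 = (+0.0740, -0.0740, 0)
  M3 = (-0.0740, -0.0740, 0)
Detected image corners:
  c0 = (249.560614, 404.747194) px
  c1 = (395.201890, 422.336413) px
  c2 = (406.488126, 290.158039) px
  c3 = (253.693013, 275.628364) px
Planar DLT: solve 8×8 A·h = b for H (H[2,2]=1):
  H  [+943.46703 +50.62362 +325.05987]
  H  [+40.22096 +991.86900 +349.61731]
  H  [-0.19680 +0.31377 +1.00000]
B = K⁻¹H; ‖b₁‖=1.345939, ‖b₂‖=1.345939; λ = 2/(‖b₁‖+‖b₂‖) = 0.742976, sign → tz>0 ⇒ λ=+0.742976
r₁ = λ·B[:,0] = (+0.98519,+0.08961,-0.14622); r₂ = λ·B[:,1] = (-0.05371,+0.97096,+0.23312)
r₃ = r₁×r₂ = (+0.16286,-0.22181,+0.96139); SVD([r₁ r₂ r₃]) → R = UVᵀ:
  R  [+0.98519 -0.05371 +0.16286]
  R  [+0.08961 +0.97096 -0.22181]
  R  [-0.14622 +0.23312 +0.96139]
t = (-0.01145, +0.12902, +0.74298) m
tr R = 2.917542; θ = arccos((tr R − 1)/2) = 0.288151 rad = 16.510°
axis k = ((R−Rᵀ)₃₂, (R−Rᵀ)₁₃, (R−Rᵀ)₂₁) / (2 sinθ) = (+0.800431, +0.543805, +0.252163)
rvec = θ·k = (+0.230645, +0.156698, +0.072661)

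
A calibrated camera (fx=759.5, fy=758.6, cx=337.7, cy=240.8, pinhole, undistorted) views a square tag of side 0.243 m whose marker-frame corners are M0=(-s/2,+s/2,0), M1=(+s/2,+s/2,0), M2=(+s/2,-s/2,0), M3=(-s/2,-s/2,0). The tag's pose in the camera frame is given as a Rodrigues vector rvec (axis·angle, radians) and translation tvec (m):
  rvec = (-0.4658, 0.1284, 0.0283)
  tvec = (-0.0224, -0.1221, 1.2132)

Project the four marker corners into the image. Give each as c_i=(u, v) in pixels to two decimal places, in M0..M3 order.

c0=(240.89, 232.20) c1=(398.29, 231.62) c2=(401.38, 100.86) c3=(257.20, 104.61)

Intrinsics K: fx=759.5, fy=758.6, cx=337.7, cy=240.8
Marker side s = 0.243 m; corners in marker frame (Z=0):
  M0 = (-0.1215, +0.1215, 0)
  M1 = (+0.1215, +0.1215, 0)
  M2 = (+0.1215, -0.1215, 0)
  M3 = (-0.1215, -0.1215, 0)
rvec = (-0.4658, 0.1284, 0.0283), |rvec| = θ = 0.48400 rad = 27.731°
Rodrigues: sinθ=0.46532, 1−cosθ=0.11486; R = I + sinθ·[k]× + (1−cosθ)·[k]×²:
    [+0.99152 -0.05653 +0.11698]
    [-0.00212 +0.89322 +0.44961]
    [-0.12991 -0.44604 +0.88553]
t = (-0.0224, -0.1221, 1.2132) m
M0: Pc = R·M0+t = (-0.14974, -0.01332, +1.17479); u = 759.5·(-0.14974)/1.17479 + 337.7 = 240.8940, v = 758.6·(-0.01332)/1.17479 + 240.8 = 232.2014
M1: Pc = R·M1+t = (+0.09120, -0.01383, +1.14322); u = 759.5·(+0.09120)/1.14322 + 337.7 = 398.2897, v = 758.6·(-0.01383)/1.14322 + 240.8 = 231.6226
M2: Pc = R·M2+t = (+0.10494, -0.23088, +1.25161); u = 759.5·(+0.10494)/1.25161 + 337.7 = 401.3788, v = 758.6·(-0.23088)/1.25161 + 240.8 = 100.8615
M3: Pc = R·M3+t = (-0.13600, -0.23037, +1.28318); u = 759.5·(-0.13600)/1.28318 + 337.7 = 257.2022, v = 758.6·(-0.23037)/1.28318 + 240.8 = 104.6083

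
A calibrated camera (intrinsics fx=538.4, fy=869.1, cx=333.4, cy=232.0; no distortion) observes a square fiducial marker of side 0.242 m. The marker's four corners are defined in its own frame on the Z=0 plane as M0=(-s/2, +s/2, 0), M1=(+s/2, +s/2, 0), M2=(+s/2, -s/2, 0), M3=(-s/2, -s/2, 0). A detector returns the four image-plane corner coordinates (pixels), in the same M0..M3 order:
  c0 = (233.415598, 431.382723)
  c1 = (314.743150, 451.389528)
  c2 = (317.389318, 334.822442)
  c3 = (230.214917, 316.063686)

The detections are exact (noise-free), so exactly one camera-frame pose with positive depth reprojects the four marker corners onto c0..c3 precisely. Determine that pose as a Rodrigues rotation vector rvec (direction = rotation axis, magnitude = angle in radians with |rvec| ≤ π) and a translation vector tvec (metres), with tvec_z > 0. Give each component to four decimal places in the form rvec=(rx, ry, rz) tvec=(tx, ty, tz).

rvec=(0.4404, 0.1625, 0.0822) tvec=(-0.1669, 0.2645, 1.4995)

Intrinsics K: fx=538.4, fy=869.1, cx=333.4, cy=232.0
Marker side s = 0.242 m; corners in marker frame (Z=0):
  M0 = (-0.1210, +0.1210, 0)
  M1 = (+0.1210, +0.1210, 0)
  M2 = (+0.1210, -0.1210, 0)
  M3 = (-0.1210, -0.1210, 0)
Detected image corners:
  c0 = (233.415598, 431.382723) px
  c1 = (314.743150, 451.389528) px
  c2 = (317.389318, 334.822442) px
  c3 = (230.214917, 316.063686) px
Planar DLT: solve 8×8 A·h = b for H (H[2,2]=1):
  H  [+322.39304 +79.92182 +273.47421]
  H  [+44.72855 +589.14264 +385.31985]
  H  [-0.09247 +0.28707 +1.00000]
B = K⁻¹H; ‖b₁‖=0.666908, ‖b₂‖=0.666908; λ = 2/(‖b₁‖+‖b₂‖) = 1.499458, sign → tz>0 ⇒ λ=+1.499458
r₁ = λ·B[:,0] = (+0.98374,+0.11418,-0.13866); r₂ = λ·B[:,1] = (-0.04397,+0.90154,+0.43045)
r₃ = r₁×r₂ = (+0.17416,-0.41736,+0.89190); SVD([r₁ r₂ r₃]) → R = UVᵀ:
  R  [+0.98374 -0.04397 +0.17416]
  R  [+0.11418 +0.90154 -0.41736]
  R  [-0.13866 +0.43045 +0.89190]
t = (-0.16689, +0.26452, +1.49946) m
tr R = 2.777176; θ = arccos((tr R − 1)/2) = 0.476539 rad = 27.304°
axis k = ((R−Rᵀ)₃₂, (R−Rᵀ)₁₃, (R−Rᵀ)₂₁) / (2 sinθ) = (+0.924131, +0.340975, +0.172392)
rvec = θ·k = (+0.440384, +0.162488, +0.082152)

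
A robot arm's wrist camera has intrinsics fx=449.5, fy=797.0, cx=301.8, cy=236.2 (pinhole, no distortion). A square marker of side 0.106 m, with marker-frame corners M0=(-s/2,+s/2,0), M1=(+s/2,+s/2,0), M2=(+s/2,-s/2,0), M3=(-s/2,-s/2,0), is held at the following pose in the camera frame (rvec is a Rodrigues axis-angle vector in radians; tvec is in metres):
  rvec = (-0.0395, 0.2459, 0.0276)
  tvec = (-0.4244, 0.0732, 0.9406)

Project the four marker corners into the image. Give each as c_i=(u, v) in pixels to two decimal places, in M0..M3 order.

Intrinsics K: fx=449.5, fy=797.0, cx=301.8, cy=236.2
Marker side s = 0.106 m; corners in marker frame (Z=0):
  M0 = (-0.0530, +0.0530, 0)
  M1 = (+0.0530, +0.0530, 0)
  M2 = (+0.0530, -0.0530, 0)
  M3 = (-0.0530, -0.0530, 0)
rvec = (-0.0395, 0.2459, 0.0276), |rvec| = θ = 0.25058 rad = 14.357°
Rodrigues: sinθ=0.24796, 1−cosθ=0.03123; R = I + sinθ·[k]× + (1−cosθ)·[k]×²:
    [+0.96955 -0.03214 +0.24279]
    [+0.02248 +0.99885 +0.04246]
    [-0.24388 -0.03571 +0.96915]
t = (-0.4244, 0.0732, 0.9406) m
M0: Pc = R·M0+t = (-0.47749, +0.12495, +0.95163); u = 449.5·(-0.47749)/0.95163 + 301.8 = 76.2597, v = 797.0·(+0.12495)/0.95163 + 236.2 = 340.8444
M1: Pc = R·M1+t = (-0.37472, +0.12733, +0.92578); u = 449.5·(-0.37472)/0.92578 + 301.8 = 119.8612, v = 797.0·(+0.12733)/0.92578 + 236.2 = 345.8179
M2: Pc = R·M2+t = (-0.37131, +0.02145, +0.92957); u = 449.5·(-0.37131)/0.92957 + 301.8 = 122.2497, v = 797.0·(+0.02145)/0.92957 + 236.2 = 254.5933
M3: Pc = R·M3+t = (-0.47408, +0.01907, +0.95542); u = 449.5·(-0.47408)/0.95542 + 301.8 = 78.7563, v = 797.0·(+0.01907)/0.95542 + 236.2 = 252.1078

c0=(76.26, 340.84) c1=(119.86, 345.82) c2=(122.25, 254.59) c3=(78.76, 252.11)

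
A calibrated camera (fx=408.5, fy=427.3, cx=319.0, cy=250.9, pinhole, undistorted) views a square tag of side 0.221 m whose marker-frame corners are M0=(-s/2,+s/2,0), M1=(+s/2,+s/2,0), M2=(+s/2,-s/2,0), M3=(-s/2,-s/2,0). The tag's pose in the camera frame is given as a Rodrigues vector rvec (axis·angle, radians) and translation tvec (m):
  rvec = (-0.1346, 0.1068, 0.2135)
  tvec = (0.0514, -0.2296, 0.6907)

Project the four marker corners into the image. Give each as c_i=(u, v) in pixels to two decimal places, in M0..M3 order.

c0=(271.64, 161.10) c1=(401.86, 186.49) c2=(427.12, 56.64) c3=(300.84, 37.00)

Intrinsics K: fx=408.5, fy=427.3, cx=319.0, cy=250.9
Marker side s = 0.221 m; corners in marker frame (Z=0):
  M0 = (-0.1105, +0.1105, 0)
  M1 = (+0.1105, +0.1105, 0)
  M2 = (+0.1105, -0.1105, 0)
  M3 = (-0.1105, -0.1105, 0)
rvec = (-0.1346, 0.1068, 0.2135), |rvec| = θ = 0.27405 rad = 15.702°
Rodrigues: sinθ=0.27064, 1−cosθ=0.03732; R = I + sinθ·[k]× + (1−cosθ)·[k]×²:
    [+0.97168 -0.21798 +0.09119]
    [+0.20369 +0.96835 +0.14425]
    [-0.11975 -0.12159 +0.98533]
t = (0.0514, -0.2296, 0.6907) m
M0: Pc = R·M0+t = (-0.08006, -0.14511, +0.69050); u = 408.5·(-0.08006)/0.69050 + 319.0 = 271.6375, v = 427.3·(-0.14511)/0.69050 + 250.9 = 161.1042
M1: Pc = R·M1+t = (+0.13468, -0.10009, +0.66403); u = 408.5·(+0.13468)/0.66403 + 319.0 = 401.8552, v = 427.3·(-0.10009)/0.66403 + 250.9 = 186.4933
M2: Pc = R·M2+t = (+0.18286, -0.31409, +0.69090); u = 408.5·(+0.18286)/0.69090 + 319.0 = 427.1155, v = 427.3·(-0.31409)/0.69090 + 250.9 = 56.6436
M3: Pc = R·M3+t = (-0.03188, -0.35911, +0.71737); u = 408.5·(-0.03188)/0.71737 + 319.0 = 300.8438, v = 427.3·(-0.35911)/0.71737 + 250.9 = 36.9957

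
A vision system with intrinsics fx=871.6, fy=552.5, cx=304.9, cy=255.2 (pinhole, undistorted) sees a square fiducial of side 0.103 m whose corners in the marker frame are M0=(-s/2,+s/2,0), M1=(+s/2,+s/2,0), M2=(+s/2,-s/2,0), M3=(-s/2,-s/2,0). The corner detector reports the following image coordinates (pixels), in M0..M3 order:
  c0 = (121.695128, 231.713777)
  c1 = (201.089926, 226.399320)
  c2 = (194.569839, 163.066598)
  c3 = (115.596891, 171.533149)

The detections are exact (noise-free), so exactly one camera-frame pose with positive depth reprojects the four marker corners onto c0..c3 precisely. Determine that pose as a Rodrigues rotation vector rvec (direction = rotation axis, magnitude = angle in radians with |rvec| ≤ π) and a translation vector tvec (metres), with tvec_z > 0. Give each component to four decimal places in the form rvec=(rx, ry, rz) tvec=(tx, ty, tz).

rvec=(0.0048, 0.4744, -0.0678) tvec=(-0.1557, -0.0947, 0.9189)

Intrinsics K: fx=871.6, fy=552.5, cx=304.9, cy=255.2
Marker side s = 0.103 m; corners in marker frame (Z=0):
  M0 = (-0.0515, +0.0515, 0)
  M1 = (+0.0515, +0.0515, 0)
  M2 = (+0.0515, -0.0515, 0)
  M3 = (-0.0515, -0.0515, 0)
Detected image corners:
  c0 = (121.695128, 231.713777) px
  c1 = (201.089926, 226.399320) px
  c2 = (194.569839, 163.066598) px
  c3 = (115.596891, 171.533149) px
Planar DLT: solve 8×8 A·h = b for H (H[2,2]=1):
  H  [+690.14688 +59.28186 +157.22282]
  H  [-165.38099 +596.78352 +198.24708]
  H  [-0.49689 -0.01213 +1.00000]
B = K⁻¹H; ‖b₁‖=1.088224, ‖b₂‖=1.088224; λ = 2/(‖b₁‖+‖b₂‖) = 0.918928, sign → tz>0 ⇒ λ=+0.918928
r₁ = λ·B[:,0] = (+0.88735,-0.06416,-0.45661); r₂ = λ·B[:,1] = (+0.06640,+0.99773,-0.01115)
r₃ = r₁×r₂ = (+0.45629,-0.02043,+0.88960); SVD([r₁ r₂ r₃]) → R = UVᵀ:
  R  [+0.88735 +0.06640 +0.45629]
  R  [-0.06416 +0.99773 -0.02043]
  R  [-0.45661 -0.01115 +0.88960]
t = (-0.15570, -0.09473, +0.91893) m
tr R = 2.774680; θ = arccos((tr R − 1)/2) = 0.479252 rad = 27.459°
axis k = ((R−Rᵀ)₃₂, (R−Rᵀ)₁₃, (R−Rᵀ)₂₁) / (2 sinθ) = (+0.010061, +0.989878, -0.141567)
rvec = θ·k = (+0.004822, +0.474401, -0.067846)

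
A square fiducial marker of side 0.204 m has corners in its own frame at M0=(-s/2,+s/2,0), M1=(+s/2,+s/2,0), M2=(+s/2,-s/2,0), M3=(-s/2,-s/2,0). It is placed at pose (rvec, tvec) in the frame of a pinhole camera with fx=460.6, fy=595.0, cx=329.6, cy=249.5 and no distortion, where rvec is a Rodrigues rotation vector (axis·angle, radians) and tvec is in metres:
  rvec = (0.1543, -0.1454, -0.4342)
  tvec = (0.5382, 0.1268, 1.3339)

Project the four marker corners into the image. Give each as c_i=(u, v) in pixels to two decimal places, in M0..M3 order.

Intrinsics K: fx=460.6, fy=595.0, cx=329.6, cy=249.5
Marker side s = 0.204 m; corners in marker frame (Z=0):
  M0 = (-0.1020, +0.1020, 0)
  M1 = (+0.1020, +0.1020, 0)
  M2 = (+0.1020, -0.1020, 0)
  M3 = (-0.1020, -0.1020, 0)
rvec = (0.1543, -0.1454, -0.4342), |rvec| = θ = 0.48320 rad = 27.685°
Rodrigues: sinθ=0.46461, 1−cosθ=0.11449; R = I + sinθ·[k]× + (1−cosθ)·[k]×²:
    [+0.89719 +0.40650 -0.17266]
    [-0.42850 +0.89588 -0.11741]
    [+0.10696 +0.17932 +0.97796]
t = (0.5382, 0.1268, 1.3339) m
M0: Pc = R·M0+t = (+0.48815, +0.26189, +1.34128); u = 460.6·(+0.48815)/1.34128 + 329.6 = 497.2320, v = 595.0·(+0.26189)/1.34128 + 249.5 = 365.6745
M1: Pc = R·M1+t = (+0.67118, +0.17447, +1.36310); u = 460.6·(+0.67118)/1.36310 + 329.6 = 556.3945, v = 595.0·(+0.17447)/1.36310 + 249.5 = 325.6582
M2: Pc = R·M2+t = (+0.58825, -0.00829, +1.32652); u = 460.6·(+0.58825)/1.32652 + 329.6 = 533.8550, v = 595.0·(-0.00829)/1.32652 + 249.5 = 245.7830
M3: Pc = R·M3+t = (+0.40522, +0.07913, +1.30470); u = 460.6·(+0.40522)/1.30470 + 329.6 = 472.6568, v = 595.0·(+0.07913)/1.30470 + 249.5 = 285.5855

c0=(497.23, 365.67) c1=(556.39, 325.66) c2=(533.86, 245.78) c3=(472.66, 285.59)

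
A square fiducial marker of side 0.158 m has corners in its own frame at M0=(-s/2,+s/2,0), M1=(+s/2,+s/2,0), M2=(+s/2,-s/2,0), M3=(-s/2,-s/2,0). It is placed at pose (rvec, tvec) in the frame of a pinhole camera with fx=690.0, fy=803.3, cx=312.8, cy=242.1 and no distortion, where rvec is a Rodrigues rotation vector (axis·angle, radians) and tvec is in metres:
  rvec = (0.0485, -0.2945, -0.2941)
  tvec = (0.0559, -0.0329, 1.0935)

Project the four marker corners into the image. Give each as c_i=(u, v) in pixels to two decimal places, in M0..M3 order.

c0=(316.41, 291.08) c1=(405.09, 256.07) c2=(378.88, 146.76) c3=(287.93, 177.70)

Intrinsics K: fx=690.0, fy=803.3, cx=312.8, cy=242.1
Marker side s = 0.158 m; corners in marker frame (Z=0):
  M0 = (-0.0790, +0.0790, 0)
  M1 = (+0.0790, +0.0790, 0)
  M2 = (+0.0790, -0.0790, 0)
  M3 = (-0.0790, -0.0790, 0)
rvec = (0.0485, -0.2945, -0.2941), |rvec| = θ = 0.41902 rad = 24.008°
Rodrigues: sinθ=0.40686, 1−cosθ=0.08651; R = I + sinθ·[k]× + (1−cosθ)·[k]×²:
    [+0.91465 +0.27853 -0.29299]
    [-0.29261 +0.95622 -0.00442]
    [+0.27893 +0.08977 +0.95611]
t = (0.0559, -0.0329, 1.0935) m
M0: Pc = R·M0+t = (+0.00565, +0.06576, +1.07856); u = 690.0·(+0.00565)/1.07856 + 312.8 = 316.4125, v = 803.3·(+0.06576)/1.07856 + 242.1 = 291.0757
M1: Pc = R·M1+t = (+0.15016, +0.01953, +1.12263); u = 690.0·(+0.15016)/1.12263 + 312.8 = 405.0935, v = 803.3·(+0.01953)/1.12263 + 242.1 = 256.0717
M2: Pc = R·M2+t = (+0.10615, -0.13156, +1.10844); u = 690.0·(+0.10615)/1.10844 + 312.8 = 378.8798, v = 803.3·(-0.13156)/1.10844 + 242.1 = 146.7590
M3: Pc = R·M3+t = (-0.03836, -0.08533, +1.06437); u = 690.0·(-0.03836)/1.06437 + 312.8 = 287.9317, v = 803.3·(-0.08533)/1.06437 + 242.1 = 177.7033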